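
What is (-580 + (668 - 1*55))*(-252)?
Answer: -8316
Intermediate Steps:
(-580 + (668 - 1*55))*(-252) = (-580 + (668 - 55))*(-252) = (-580 + 613)*(-252) = 33*(-252) = -8316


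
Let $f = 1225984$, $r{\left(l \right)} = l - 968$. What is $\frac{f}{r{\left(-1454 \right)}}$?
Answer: $- \frac{612992}{1211} \approx -506.19$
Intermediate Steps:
$r{\left(l \right)} = -968 + l$
$\frac{f}{r{\left(-1454 \right)}} = \frac{1225984}{-968 - 1454} = \frac{1225984}{-2422} = 1225984 \left(- \frac{1}{2422}\right) = - \frac{612992}{1211}$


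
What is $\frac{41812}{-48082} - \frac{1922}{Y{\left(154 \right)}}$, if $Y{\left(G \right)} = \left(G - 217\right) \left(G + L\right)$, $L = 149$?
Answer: $- \frac{352867832}{458918649} \approx -0.76891$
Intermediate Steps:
$Y{\left(G \right)} = \left(-217 + G\right) \left(149 + G\right)$ ($Y{\left(G \right)} = \left(G - 217\right) \left(G + 149\right) = \left(-217 + G\right) \left(149 + G\right)$)
$\frac{41812}{-48082} - \frac{1922}{Y{\left(154 \right)}} = \frac{41812}{-48082} - \frac{1922}{-32333 + 154^{2} - 10472} = 41812 \left(- \frac{1}{48082}\right) - \frac{1922}{-32333 + 23716 - 10472} = - \frac{20906}{24041} - \frac{1922}{-19089} = - \frac{20906}{24041} - - \frac{1922}{19089} = - \frac{20906}{24041} + \frac{1922}{19089} = - \frac{352867832}{458918649}$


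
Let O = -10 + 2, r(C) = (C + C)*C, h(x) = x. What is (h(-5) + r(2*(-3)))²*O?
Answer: -35912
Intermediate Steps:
r(C) = 2*C² (r(C) = (2*C)*C = 2*C²)
O = -8
(h(-5) + r(2*(-3)))²*O = (-5 + 2*(2*(-3))²)²*(-8) = (-5 + 2*(-6)²)²*(-8) = (-5 + 2*36)²*(-8) = (-5 + 72)²*(-8) = 67²*(-8) = 4489*(-8) = -35912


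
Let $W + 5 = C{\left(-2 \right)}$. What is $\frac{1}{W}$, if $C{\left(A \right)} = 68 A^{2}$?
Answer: $\frac{1}{267} \approx 0.0037453$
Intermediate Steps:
$W = 267$ ($W = -5 + 68 \left(-2\right)^{2} = -5 + 68 \cdot 4 = -5 + 272 = 267$)
$\frac{1}{W} = \frac{1}{267}$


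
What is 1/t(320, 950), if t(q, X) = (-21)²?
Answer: 1/441 ≈ 0.0022676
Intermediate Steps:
t(q, X) = 441
1/t(320, 950) = 1/441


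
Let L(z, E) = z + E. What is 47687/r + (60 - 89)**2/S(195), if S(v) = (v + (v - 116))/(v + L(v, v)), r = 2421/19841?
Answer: 260438323843/663354 ≈ 3.9261e+5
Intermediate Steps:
L(z, E) = E + z
r = 2421/19841 (r = 2421*(1/19841) = 2421/19841 ≈ 0.12202)
S(v) = (-116 + 2*v)/(3*v) (S(v) = (v + (v - 116))/(v + (v + v)) = (v + (-116 + v))/(v + 2*v) = (-116 + 2*v)/((3*v)) = (-116 + 2*v)*(1/(3*v)) = (-116 + 2*v)/(3*v))
47687/r + (60 - 89)**2/S(195) = 47687/(2421/19841) + (60 - 89)**2/(((2/3)*(-58 + 195)/195)) = 47687*(19841/2421) + (-29)**2/(((2/3)*(1/195)*137)) = 946157767/2421 + 841/(274/585) = 946157767/2421 + 841*(585/274) = 946157767/2421 + 491985/274 = 260438323843/663354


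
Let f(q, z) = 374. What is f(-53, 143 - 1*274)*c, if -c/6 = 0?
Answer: 0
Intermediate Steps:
c = 0 (c = -6*0 = 0)
f(-53, 143 - 1*274)*c = 374*0 = 0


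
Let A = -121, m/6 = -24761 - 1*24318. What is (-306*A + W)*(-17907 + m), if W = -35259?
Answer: -551977227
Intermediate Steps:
m = -294474 (m = 6*(-24761 - 1*24318) = 6*(-24761 - 24318) = 6*(-49079) = -294474)
(-306*A + W)*(-17907 + m) = (-306*(-121) - 35259)*(-17907 - 294474) = (37026 - 35259)*(-312381) = 1767*(-312381) = -551977227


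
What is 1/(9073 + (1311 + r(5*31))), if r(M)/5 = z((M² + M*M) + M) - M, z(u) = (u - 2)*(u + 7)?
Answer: 1/11619824789 ≈ 8.6060e-11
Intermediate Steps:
z(u) = (-2 + u)*(7 + u)
r(M) = -70 + 5*(M + 2*M²)² + 20*M + 50*M² (r(M) = 5*((-14 + ((M² + M*M) + M)² + 5*((M² + M*M) + M)) - M) = 5*((-14 + ((M² + M²) + M)² + 5*((M² + M²) + M)) - M) = 5*((-14 + (2*M² + M)² + 5*(2*M² + M)) - M) = 5*((-14 + (M + 2*M²)² + 5*(M + 2*M²)) - M) = 5*((-14 + (M + 2*M²)² + (5*M + 10*M²)) - M) = 5*((-14 + (M + 2*M²)² + 5*M + 10*M²) - M) = 5*(-14 + (M + 2*M²)² + 4*M + 10*M²) = -70 + 5*(M + 2*M²)² + 20*M + 50*M²)
1/(9073 + (1311 + r(5*31))) = 1/(9073 + (1311 + (-70 + 20*(5*31) + 20*(5*31)³ + 20*(5*31)⁴ + 55*(5*31)²))) = 1/(9073 + (1311 + (-70 + 20*155 + 20*155³ + 20*155⁴ + 55*155²))) = 1/(9073 + (1311 + (-70 + 3100 + 20*3723875 + 20*577200625 + 55*24025))) = 1/(9073 + (1311 + (-70 + 3100 + 74477500 + 11544012500 + 1321375))) = 1/(9073 + (1311 + 11619814405)) = 1/(9073 + 11619815716) = 1/11619824789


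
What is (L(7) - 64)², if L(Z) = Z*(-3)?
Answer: 7225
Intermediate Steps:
L(Z) = -3*Z
(L(7) - 64)² = (-3*7 - 64)² = (-21 - 64)² = (-85)² = 7225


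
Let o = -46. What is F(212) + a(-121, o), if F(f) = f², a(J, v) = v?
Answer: 44898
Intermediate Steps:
F(212) + a(-121, o) = 212² - 46 = 44944 - 46 = 44898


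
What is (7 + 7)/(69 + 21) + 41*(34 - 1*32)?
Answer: 3697/45 ≈ 82.156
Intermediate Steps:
(7 + 7)/(69 + 21) + 41*(34 - 1*32) = 14/90 + 41*(34 - 32) = 14*(1/90) + 41*2 = 7/45 + 82 = 3697/45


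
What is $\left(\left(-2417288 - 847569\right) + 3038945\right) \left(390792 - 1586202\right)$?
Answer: $270057463920$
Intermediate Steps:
$\left(\left(-2417288 - 847569\right) + 3038945\right) \left(390792 - 1586202\right) = \left(\left(-2417288 - 847569\right) + 3038945\right) \left(-1195410\right) = \left(-3264857 + 3038945\right) \left(-1195410\right) = \left(-225912\right) \left(-1195410\right) = 270057463920$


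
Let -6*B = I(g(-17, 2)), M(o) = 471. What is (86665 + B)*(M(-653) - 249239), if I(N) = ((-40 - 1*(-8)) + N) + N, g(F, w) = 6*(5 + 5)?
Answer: -64667490368/3 ≈ -2.1556e+10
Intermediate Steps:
g(F, w) = 60 (g(F, w) = 6*10 = 60)
I(N) = -32 + 2*N (I(N) = ((-40 + 8) + N) + N = (-32 + N) + N = -32 + 2*N)
B = -44/3 (B = -(-32 + 2*60)/6 = -(-32 + 120)/6 = -1/6*88 = -44/3 ≈ -14.667)
(86665 + B)*(M(-653) - 249239) = (86665 - 44/3)*(471 - 249239) = (259951/3)*(-248768) = -64667490368/3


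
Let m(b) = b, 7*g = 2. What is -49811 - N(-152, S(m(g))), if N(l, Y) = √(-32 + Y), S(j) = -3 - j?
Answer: -49811 - I*√1729/7 ≈ -49811.0 - 5.9402*I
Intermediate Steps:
g = 2/7 (g = (⅐)*2 = 2/7 ≈ 0.28571)
-49811 - N(-152, S(m(g))) = -49811 - √(-32 + (-3 - 1*2/7)) = -49811 - √(-32 + (-3 - 2/7)) = -49811 - √(-32 - 23/7) = -49811 - √(-247/7) = -49811 - I*√1729/7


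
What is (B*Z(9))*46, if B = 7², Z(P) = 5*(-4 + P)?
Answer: 56350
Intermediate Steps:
Z(P) = -20 + 5*P
B = 49
(B*Z(9))*46 = (49*(-20 + 5*9))*46 = (49*(-20 + 45))*46 = (49*25)*46 = 1225*46 = 56350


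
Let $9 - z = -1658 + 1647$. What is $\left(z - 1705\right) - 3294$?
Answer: $-4979$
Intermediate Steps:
$z = 20$ ($z = 9 - \left(-1658 + 1647\right) = 9 - -11 = 9 + 11 = 20$)
$\left(z - 1705\right) - 3294 = \left(20 - 1705\right) - 3294 = -1685 - 3294 = -4979$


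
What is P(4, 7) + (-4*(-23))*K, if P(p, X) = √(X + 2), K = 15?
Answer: 1383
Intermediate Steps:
P(p, X) = √(2 + X)
P(4, 7) + (-4*(-23))*K = √(2 + 7) - 4*(-23)*15 = √9 + 92*15 = 3 + 1380 = 1383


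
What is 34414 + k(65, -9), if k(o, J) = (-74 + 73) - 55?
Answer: 34358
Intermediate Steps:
k(o, J) = -56 (k(o, J) = -1 - 55 = -56)
34414 + k(65, -9) = 34414 - 56 = 34358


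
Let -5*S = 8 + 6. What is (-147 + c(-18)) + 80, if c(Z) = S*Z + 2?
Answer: -73/5 ≈ -14.600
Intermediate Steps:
S = -14/5 (S = -(8 + 6)/5 = -⅕*14 = -14/5 ≈ -2.8000)
c(Z) = 2 - 14*Z/5 (c(Z) = -14*Z/5 + 2 = 2 - 14*Z/5)
(-147 + c(-18)) + 80 = (-147 + (2 - 14/5*(-18))) + 80 = (-147 + (2 + 252/5)) + 80 = (-147 + 262/5) + 80 = -473/5 + 80 = -73/5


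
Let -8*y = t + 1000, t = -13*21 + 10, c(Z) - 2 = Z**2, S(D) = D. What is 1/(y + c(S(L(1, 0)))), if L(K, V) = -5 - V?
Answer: -8/521 ≈ -0.015355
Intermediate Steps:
c(Z) = 2 + Z**2
t = -263 (t = -273 + 10 = -263)
y = -737/8 (y = -(-263 + 1000)/8 = -1/8*737 = -737/8 ≈ -92.125)
1/(y + c(S(L(1, 0)))) = 1/(-737/8 + (2 + (-5 - 1*0)**2)) = 1/(-737/8 + (2 + (-5 + 0)**2)) = 1/(-737/8 + (2 + (-5)**2)) = 1/(-737/8 + (2 + 25)) = 1/(-737/8 + 27) = 1/(-521/8) = -8/521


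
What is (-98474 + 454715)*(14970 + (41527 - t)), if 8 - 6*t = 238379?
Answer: 68558936691/2 ≈ 3.4279e+10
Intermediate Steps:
t = -79457/2 (t = 4/3 - ⅙*238379 = 4/3 - 238379/6 = -79457/2 ≈ -39729.)
(-98474 + 454715)*(14970 + (41527 - t)) = (-98474 + 454715)*(14970 + (41527 - 1*(-79457/2))) = 356241*(14970 + (41527 + 79457/2)) = 356241*(14970 + 162511/2) = 356241*(192451/2) = 68558936691/2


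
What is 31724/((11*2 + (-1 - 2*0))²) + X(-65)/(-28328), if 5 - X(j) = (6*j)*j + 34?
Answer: 129981373/1784664 ≈ 72.832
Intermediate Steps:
X(j) = -29 - 6*j² (X(j) = 5 - ((6*j)*j + 34) = 5 - (6*j² + 34) = 5 - (34 + 6*j²) = 5 + (-34 - 6*j²) = -29 - 6*j²)
31724/((11*2 + (-1 - 2*0))²) + X(-65)/(-28328) = 31724/((11*2 + (-1 - 2*0))²) + (-29 - 6*(-65)²)/(-28328) = 31724/((22 + (-1 + 0))²) + (-29 - 6*4225)*(-1/28328) = 31724/((22 - 1)²) + (-29 - 25350)*(-1/28328) = 31724/(21²) - 25379*(-1/28328) = 31724/441 + 25379/28328 = 31724*(1/441) + 25379/28328 = 4532/63 + 25379/28328 = 129981373/1784664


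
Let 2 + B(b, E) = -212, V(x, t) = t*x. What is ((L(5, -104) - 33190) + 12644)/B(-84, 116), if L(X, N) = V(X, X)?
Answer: 20521/214 ≈ 95.893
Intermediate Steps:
L(X, N) = X**2 (L(X, N) = X*X = X**2)
B(b, E) = -214 (B(b, E) = -2 - 212 = -214)
((L(5, -104) - 33190) + 12644)/B(-84, 116) = ((5**2 - 33190) + 12644)/(-214) = ((25 - 33190) + 12644)*(-1/214) = (-33165 + 12644)*(-1/214) = -20521*(-1/214) = 20521/214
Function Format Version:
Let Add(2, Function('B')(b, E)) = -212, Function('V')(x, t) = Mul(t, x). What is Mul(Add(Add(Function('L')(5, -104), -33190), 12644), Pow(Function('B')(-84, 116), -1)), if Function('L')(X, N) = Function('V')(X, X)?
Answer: Rational(20521, 214) ≈ 95.893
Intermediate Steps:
Function('L')(X, N) = Pow(X, 2) (Function('L')(X, N) = Mul(X, X) = Pow(X, 2))
Function('B')(b, E) = -214 (Function('B')(b, E) = Add(-2, -212) = -214)
Mul(Add(Add(Function('L')(5, -104), -33190), 12644), Pow(Function('B')(-84, 116), -1)) = Mul(Add(Add(Pow(5, 2), -33190), 12644), Pow(-214, -1)) = Mul(Add(Add(25, -33190), 12644), Rational(-1, 214)) = Mul(Add(-33165, 12644), Rational(-1, 214)) = Mul(-20521, Rational(-1, 214)) = Rational(20521, 214)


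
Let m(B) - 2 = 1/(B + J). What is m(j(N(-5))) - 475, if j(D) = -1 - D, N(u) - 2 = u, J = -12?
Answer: -4731/10 ≈ -473.10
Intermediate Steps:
N(u) = 2 + u
m(B) = 2 + 1/(-12 + B) (m(B) = 2 + 1/(B - 12) = 2 + 1/(-12 + B))
m(j(N(-5))) - 475 = (-23 + 2*(-1 - (2 - 5)))/(-12 + (-1 - (2 - 5))) - 475 = (-23 + 2*(-1 - 1*(-3)))/(-12 + (-1 - 1*(-3))) - 475 = (-23 + 2*(-1 + 3))/(-12 + (-1 + 3)) - 475 = (-23 + 2*2)/(-12 + 2) - 475 = (-23 + 4)/(-10) - 475 = -⅒*(-19) - 475 = 19/10 - 475 = -4731/10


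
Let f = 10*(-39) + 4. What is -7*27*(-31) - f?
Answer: 6245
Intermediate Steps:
f = -386 (f = -390 + 4 = -386)
-7*27*(-31) - f = -7*27*(-31) - 1*(-386) = -189*(-31) + 386 = 5859 + 386 = 6245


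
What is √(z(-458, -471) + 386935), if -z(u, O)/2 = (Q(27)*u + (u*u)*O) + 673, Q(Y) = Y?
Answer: √198008009 ≈ 14072.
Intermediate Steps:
z(u, O) = -1346 - 54*u - 2*O*u² (z(u, O) = -2*((27*u + (u*u)*O) + 673) = -2*((27*u + u²*O) + 673) = -2*((27*u + O*u²) + 673) = -2*(673 + 27*u + O*u²) = -1346 - 54*u - 2*O*u²)
√(z(-458, -471) + 386935) = √((-1346 - 54*(-458) - 2*(-471)*(-458)²) + 386935) = √((-1346 + 24732 - 2*(-471)*209764) + 386935) = √((-1346 + 24732 + 197597688) + 386935) = √(197621074 + 386935) = √198008009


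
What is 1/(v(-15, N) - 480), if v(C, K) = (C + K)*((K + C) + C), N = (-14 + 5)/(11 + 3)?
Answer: -196/129 ≈ -1.5194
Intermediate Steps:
N = -9/14 ≈ -0.64286
v(C, K) = (C + K)*(K + 2*C) (v(C, K) = (C + K)*((C + K) + C) = (C + K)*(K + 2*C))
1/(v(-15, N) - 480) = 1/(((-9/14)**2 + 2*(-15)**2 + 3*(-15)*(-9/14)) - 480) = 1/((81/196 + 2*225 + 405/14) - 480) = 1/((81/196 + 450 + 405/14) - 480) = 1/(93951/196 - 480) = 1/(-129/196) = -196/129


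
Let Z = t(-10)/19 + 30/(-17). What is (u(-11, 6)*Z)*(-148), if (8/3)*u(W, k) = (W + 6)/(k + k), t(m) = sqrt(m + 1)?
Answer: -2775/68 + 555*I/152 ≈ -40.809 + 3.6513*I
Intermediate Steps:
t(m) = sqrt(1 + m)
u(W, k) = 3*(6 + W)/(16*k) (u(W, k) = 3*((W + 6)/(k + k))/8 = 3*((6 + W)/((2*k)))/8 = 3*((6 + W)*(1/(2*k)))/8 = 3*((6 + W)/(2*k))/8 = 3*(6 + W)/(16*k))
Z = -30/17 + 3*I/19 (Z = sqrt(1 - 10)/19 + 30/(-17) = sqrt(-9)*(1/19) + 30*(-1/17) = (3*I)*(1/19) - 30/17 = 3*I/19 - 30/17 = -30/17 + 3*I/19 ≈ -1.7647 + 0.15789*I)
(u(-11, 6)*Z)*(-148) = (((3/16)*(6 - 11)/6)*(-30/17 + 3*I/19))*(-148) = (((3/16)*(1/6)*(-5))*(-30/17 + 3*I/19))*(-148) = -5*(-30/17 + 3*I/19)/32*(-148) = (75/272 - 15*I/608)*(-148) = -2775/68 + 555*I/152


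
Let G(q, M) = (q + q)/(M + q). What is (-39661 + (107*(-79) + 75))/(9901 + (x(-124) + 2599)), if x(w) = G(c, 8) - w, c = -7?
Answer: -48039/12610 ≈ -3.8096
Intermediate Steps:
G(q, M) = 2*q/(M + q) (G(q, M) = (2*q)/(M + q) = 2*q/(M + q))
x(w) = -14 - w (x(w) = 2*(-7)/(8 - 7) - w = 2*(-7)/1 - w = 2*(-7)*1 - w = -14 - w)
(-39661 + (107*(-79) + 75))/(9901 + (x(-124) + 2599)) = (-39661 + (107*(-79) + 75))/(9901 + ((-14 - 1*(-124)) + 2599)) = (-39661 + (-8453 + 75))/(9901 + ((-14 + 124) + 2599)) = (-39661 - 8378)/(9901 + (110 + 2599)) = -48039/(9901 + 2709) = -48039/12610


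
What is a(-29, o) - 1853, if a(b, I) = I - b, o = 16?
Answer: -1808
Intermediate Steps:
a(-29, o) - 1853 = (16 - 1*(-29)) - 1853 = (16 + 29) - 1853 = 45 - 1853 = -1808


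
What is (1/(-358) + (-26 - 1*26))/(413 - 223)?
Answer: -18617/68020 ≈ -0.27370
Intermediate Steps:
(1/(-358) + (-26 - 1*26))/(413 - 223) = (-1/358 + (-26 - 26))/190 = (-1/358 - 52)*(1/190) = -18617/358*1/190 = -18617/68020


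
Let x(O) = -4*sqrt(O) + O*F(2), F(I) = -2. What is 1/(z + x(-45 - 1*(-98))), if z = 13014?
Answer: 3227/41653904 + sqrt(53)/41653904 ≈ 7.7646e-5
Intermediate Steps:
x(O) = -4*sqrt(O) - 2*O (x(O) = -4*sqrt(O) + O*(-2) = -4*sqrt(O) - 2*O)
1/(z + x(-45 - 1*(-98))) = 1/(13014 + (-4*sqrt(-45 - 1*(-98)) - 2*(-45 - 1*(-98)))) = 1/(13014 + (-4*sqrt(-45 + 98) - 2*(-45 + 98))) = 1/(13014 + (-4*sqrt(53) - 2*53)) = 1/(13014 + (-4*sqrt(53) - 106)) = 1/(13014 + (-106 - 4*sqrt(53))) = 1/(12908 - 4*sqrt(53))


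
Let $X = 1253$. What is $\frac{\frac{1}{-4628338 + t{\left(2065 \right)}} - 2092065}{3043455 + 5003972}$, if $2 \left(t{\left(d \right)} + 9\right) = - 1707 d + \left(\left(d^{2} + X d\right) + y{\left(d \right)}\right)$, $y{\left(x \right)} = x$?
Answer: $- \frac{6200790701206}{23852227588639} \approx -0.25997$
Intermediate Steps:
$t{\left(d \right)} = -9 + \frac{d^{2}}{2} - \frac{453 d}{2}$ ($t{\left(d \right)} = -9 + \frac{- 1707 d + \left(\left(d^{2} + 1253 d\right) + d\right)}{2} = -9 + \frac{- 1707 d + \left(d^{2} + 1254 d\right)}{2} = -9 + \frac{d^{2} - 453 d}{2} = -9 + \left(\frac{d^{2}}{2} - \frac{453 d}{2}\right) = -9 + \frac{d^{2}}{2} - \frac{453 d}{2}$)
$\frac{\frac{1}{-4628338 + t{\left(2065 \right)}} - 2092065}{3043455 + 5003972} = \frac{\frac{1}{-4628338 - \left(\frac{935463}{2} - \frac{4264225}{2}\right)} - 2092065}{3043455 + 5003972} = \frac{\frac{1}{-4628338 - -1664381} - 2092065}{8047427} = \left(\frac{1}{-4628338 - -1664381} - 2092065\right) \frac{1}{8047427} = \left(\frac{1}{-4628338 + 1664381} - 2092065\right) \frac{1}{8047427} = \left(\frac{1}{-2963957} - 2092065\right) \frac{1}{8047427} = \left(- \frac{1}{2963957} - 2092065\right) \frac{1}{8047427} = \left(- \frac{6200790701206}{2963957}\right) \frac{1}{8047427} = - \frac{6200790701206}{23852227588639}$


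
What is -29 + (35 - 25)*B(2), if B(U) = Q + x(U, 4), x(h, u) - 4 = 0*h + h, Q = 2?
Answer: 51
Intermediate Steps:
x(h, u) = 4 + h (x(h, u) = 4 + (0*h + h) = 4 + (0 + h) = 4 + h)
B(U) = 6 + U (B(U) = 2 + (4 + U) = 6 + U)
-29 + (35 - 25)*B(2) = -29 + (35 - 25)*(6 + 2) = -29 + 10*8 = -29 + 80 = 51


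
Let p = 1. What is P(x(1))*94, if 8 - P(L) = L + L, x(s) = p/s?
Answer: 564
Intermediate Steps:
x(s) = 1/s
P(L) = 8 - 2*L (P(L) = 8 - (L + L) = 8 - 2*L)
P(x(1))*94 = (8 - 2/1)*94 = (8 - 2*1)*94 = (8 - 2)*94 = 6*94 = 564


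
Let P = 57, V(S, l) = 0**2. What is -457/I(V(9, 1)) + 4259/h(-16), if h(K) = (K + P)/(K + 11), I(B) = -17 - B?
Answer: -343278/697 ≈ -492.51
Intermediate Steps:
V(S, l) = 0
h(K) = (57 + K)/(11 + K) (h(K) = (K + 57)/(K + 11) = (57 + K)/(11 + K))
-457/I(V(9, 1)) + 4259/h(-16) = -457/(-17 - 1*0) + 4259/(((57 - 16)/(11 - 16))) = -457/(-17 + 0) + 4259/((41/(-5))) = -457/(-17) + 4259/((-1/5*41)) = -457*(-1/17) + 4259/(-41/5) = 457/17 + 4259*(-5/41) = 457/17 - 21295/41 = -343278/697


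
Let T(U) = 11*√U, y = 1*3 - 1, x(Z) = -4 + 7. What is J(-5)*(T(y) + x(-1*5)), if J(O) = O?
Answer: -15 - 55*√2 ≈ -92.782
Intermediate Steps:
x(Z) = 3
y = 2 (y = 3 - 1 = 2)
J(-5)*(T(y) + x(-1*5)) = -5*(11*√2 + 3) = -5*(3 + 11*√2) = -15 - 55*√2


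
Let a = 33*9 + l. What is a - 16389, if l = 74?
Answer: -16018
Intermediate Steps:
a = 371 (a = 33*9 + 74 = 297 + 74 = 371)
a - 16389 = 371 - 16389 = -16018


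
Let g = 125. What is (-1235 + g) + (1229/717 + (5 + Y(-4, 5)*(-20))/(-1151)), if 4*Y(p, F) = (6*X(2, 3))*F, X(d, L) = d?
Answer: -914420276/825267 ≈ -1108.0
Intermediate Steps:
Y(p, F) = 3*F (Y(p, F) = ((6*2)*F)/4 = (12*F)/4 = 3*F)
(-1235 + g) + (1229/717 + (5 + Y(-4, 5)*(-20))/(-1151)) = (-1235 + 125) + (1229/717 + (5 + (3*5)*(-20))/(-1151)) = -1110 + (1229*(1/717) + (5 + 15*(-20))*(-1/1151)) = -1110 + (1229/717 + (5 - 300)*(-1/1151)) = -1110 + (1229/717 - 295*(-1/1151)) = -1110 + (1229/717 + 295/1151) = -1110 + 1626094/825267 = -914420276/825267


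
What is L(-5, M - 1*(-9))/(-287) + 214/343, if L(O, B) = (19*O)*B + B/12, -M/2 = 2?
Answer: 384343/168756 ≈ 2.2775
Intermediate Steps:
M = -4 (M = -2*2 = -4)
L(O, B) = B/12 + 19*B*O (L(O, B) = 19*B*O + B*(1/12) = 19*B*O + B/12 = B/12 + 19*B*O)
L(-5, M - 1*(-9))/(-287) + 214/343 = ((-4 - 1*(-9))*(1 + 228*(-5))/12)/(-287) + 214/343 = ((-4 + 9)*(1 - 1140)/12)*(-1/287) + 214*(1/343) = ((1/12)*5*(-1139))*(-1/287) + 214/343 = -5695/12*(-1/287) + 214/343 = 5695/3444 + 214/343 = 384343/168756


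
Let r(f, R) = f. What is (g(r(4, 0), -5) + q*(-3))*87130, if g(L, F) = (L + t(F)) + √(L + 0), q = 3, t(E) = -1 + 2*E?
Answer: -1219820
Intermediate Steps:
g(L, F) = -1 + L + √L + 2*F (g(L, F) = (L + (-1 + 2*F)) + √(L + 0) = (-1 + L + 2*F) + √L = -1 + L + √L + 2*F)
(g(r(4, 0), -5) + q*(-3))*87130 = ((-1 + 4 + √4 + 2*(-5)) + 3*(-3))*87130 = ((-1 + 4 + 2 - 10) - 9)*87130 = (-5 - 9)*87130 = -14*87130 = -1219820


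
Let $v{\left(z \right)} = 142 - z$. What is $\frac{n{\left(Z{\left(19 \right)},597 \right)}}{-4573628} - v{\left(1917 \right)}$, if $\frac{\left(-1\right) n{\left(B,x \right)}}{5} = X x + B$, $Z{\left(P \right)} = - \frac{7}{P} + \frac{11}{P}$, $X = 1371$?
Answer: $\frac{154323360585}{86898932} \approx 1775.9$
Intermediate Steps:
$Z{\left(P \right)} = \frac{4}{P}$
$n{\left(B,x \right)} = - 6855 x - 5 B$ ($n{\left(B,x \right)} = - 5 \left(1371 x + B\right) = - 5 \left(B + 1371 x\right) = - 6855 x - 5 B$)
$\frac{n{\left(Z{\left(19 \right)},597 \right)}}{-4573628} - v{\left(1917 \right)} = \frac{\left(-6855\right) 597 - 5 \cdot \frac{4}{19}}{-4573628} - \left(142 - 1917\right) = \left(-4092435 - 5 \cdot 4 \cdot \frac{1}{19}\right) \left(- \frac{1}{4573628}\right) - \left(142 - 1917\right) = \left(-4092435 - \frac{20}{19}\right) \left(- \frac{1}{4573628}\right) - -1775 = \left(-4092435 - \frac{20}{19}\right) \left(- \frac{1}{4573628}\right) + 1775 = \left(- \frac{77756285}{19}\right) \left(- \frac{1}{4573628}\right) + 1775 = \frac{77756285}{86898932} + 1775 = \frac{154323360585}{86898932}$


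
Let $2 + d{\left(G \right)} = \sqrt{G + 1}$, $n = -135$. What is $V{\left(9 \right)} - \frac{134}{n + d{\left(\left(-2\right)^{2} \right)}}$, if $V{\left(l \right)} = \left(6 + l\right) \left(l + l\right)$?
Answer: $\frac{2542319}{9382} + \frac{67 \sqrt{5}}{9382} \approx 270.99$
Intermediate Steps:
$d{\left(G \right)} = -2 + \sqrt{1 + G}$ ($d{\left(G \right)} = -2 + \sqrt{G + 1} = -2 + \sqrt{1 + G}$)
$V{\left(l \right)} = 2 l \left(6 + l\right)$ ($V{\left(l \right)} = \left(6 + l\right) 2 l = 2 l \left(6 + l\right)$)
$V{\left(9 \right)} - \frac{134}{n + d{\left(\left(-2\right)^{2} \right)}} = 2 \cdot 9 \left(6 + 9\right) - \frac{134}{-135 - \left(2 - \sqrt{1 + \left(-2\right)^{2}}\right)} = 2 \cdot 9 \cdot 15 - \frac{134}{-135 - \left(2 - \sqrt{1 + 4}\right)} = 270 - \frac{134}{-135 - \left(2 - \sqrt{5}\right)} = 270 - \frac{134}{-137 + \sqrt{5}}$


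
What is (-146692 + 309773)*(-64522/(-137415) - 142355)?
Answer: -3190133085361043/137415 ≈ -2.3215e+10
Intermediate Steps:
(-146692 + 309773)*(-64522/(-137415) - 142355) = 163081*(-64522*(-1/137415) - 142355) = 163081*(64522/137415 - 142355) = 163081*(-19561647803/137415) = -3190133085361043/137415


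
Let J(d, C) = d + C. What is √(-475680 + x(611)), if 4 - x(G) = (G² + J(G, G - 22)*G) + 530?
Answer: I*√1582727 ≈ 1258.1*I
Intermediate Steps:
J(d, C) = C + d
x(G) = -526 - G² - G*(-22 + 2*G) (x(G) = 4 - ((G² + ((G - 22) + G)*G) + 530) = 4 - ((G² + ((-22 + G) + G)*G) + 530) = 4 - ((G² + (-22 + 2*G)*G) + 530) = 4 - ((G² + G*(-22 + 2*G)) + 530) = 4 - (530 + G² + G*(-22 + 2*G)) = 4 + (-530 - G² - G*(-22 + 2*G)) = -526 - G² - G*(-22 + 2*G))
√(-475680 + x(611)) = √(-475680 + (-526 - 3*611² + 22*611)) = √(-475680 + (-526 - 3*373321 + 13442)) = √(-475680 + (-526 - 1119963 + 13442)) = √(-475680 - 1107047) = √(-1582727) = I*√1582727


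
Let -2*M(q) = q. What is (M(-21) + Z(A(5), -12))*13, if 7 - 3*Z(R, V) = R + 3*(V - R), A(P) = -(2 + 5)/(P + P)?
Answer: 9503/30 ≈ 316.77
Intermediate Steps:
M(q) = -q/2
A(P) = -7/(2*P)
Z(R, V) = 7/3 - V + 2*R/3 (Z(R, V) = 7/3 - (R + 3*(V - R))/3 = 7/3 - (R + (-3*R + 3*V))/3 = 7/3 - (-2*R + 3*V)/3 = 7/3 + (-V + 2*R/3) = 7/3 - V + 2*R/3)
(M(-21) + Z(A(5), -12))*13 = (-½*(-21) + (7/3 - 1*(-12) + 2*(-7/2/5)/3))*13 = (21/2 + (7/3 + 12 + 2*(-7/2*⅕)/3))*13 = (21/2 + (7/3 + 12 + (⅔)*(-7/10)))*13 = (21/2 + (7/3 + 12 - 7/15))*13 = (21/2 + 208/15)*13 = (731/30)*13 = 9503/30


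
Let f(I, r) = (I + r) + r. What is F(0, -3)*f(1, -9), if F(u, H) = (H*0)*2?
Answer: 0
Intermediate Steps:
F(u, H) = 0 (F(u, H) = 0*2 = 0)
f(I, r) = I + 2*r
F(0, -3)*f(1, -9) = 0*(1 + 2*(-9)) = 0*(1 - 18) = 0*(-17) = 0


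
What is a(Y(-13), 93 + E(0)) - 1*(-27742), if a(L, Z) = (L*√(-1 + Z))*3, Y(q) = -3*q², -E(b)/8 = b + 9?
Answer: 27742 - 3042*√5 ≈ 20940.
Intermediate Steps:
E(b) = -72 - 8*b (E(b) = -8*(b + 9) = -8*(9 + b) = -72 - 8*b)
a(L, Z) = 3*L*√(-1 + Z)
a(Y(-13), 93 + E(0)) - 1*(-27742) = 3*(-3*(-13)²)*√(-1 + (93 + (-72 - 8*0))) - 1*(-27742) = 3*(-3*169)*√(-1 + (93 + (-72 + 0))) + 27742 = 3*(-507)*√(-1 + (93 - 72)) + 27742 = 3*(-507)*√(-1 + 21) + 27742 = 3*(-507)*√20 + 27742 = 3*(-507)*(2*√5) + 27742 = -3042*√5 + 27742 = 27742 - 3042*√5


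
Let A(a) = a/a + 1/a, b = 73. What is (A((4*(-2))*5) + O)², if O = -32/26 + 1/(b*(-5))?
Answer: 96294969/1440961600 ≈ 0.066827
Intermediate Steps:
A(a) = 1 + 1/a
O = -5853/4745 (O = -32/26 + 1/(73*(-5)) = -32*1/26 + (1/73)*(-⅕) = -16/13 - 1/365 = -5853/4745 ≈ -1.2335)
(A((4*(-2))*5) + O)² = ((1 + (4*(-2))*5)/(((4*(-2))*5)) - 5853/4745)² = ((1 - 8*5)/((-8*5)) - 5853/4745)² = ((1 - 40)/(-40) - 5853/4745)² = (-1/40*(-39) - 5853/4745)² = (39/40 - 5853/4745)² = (-9813/37960)² = 96294969/1440961600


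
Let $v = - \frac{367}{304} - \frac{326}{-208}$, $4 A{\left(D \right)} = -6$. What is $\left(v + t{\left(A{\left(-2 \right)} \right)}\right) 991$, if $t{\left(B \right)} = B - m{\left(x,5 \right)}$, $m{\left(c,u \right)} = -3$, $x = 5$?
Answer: $\frac{7284841}{3952} \approx 1843.3$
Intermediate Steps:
$A{\left(D \right)} = - \frac{3}{2}$ ($A{\left(D \right)} = \frac{1}{4} \left(-6\right) = - \frac{3}{2}$)
$t{\left(B \right)} = 3 + B$ ($t{\left(B \right)} = B - -3 = B + 3 = 3 + B$)
$v = \frac{1423}{3952}$ ($v = \left(-367\right) \frac{1}{304} - - \frac{163}{104} = - \frac{367}{304} + \frac{163}{104} = \frac{1423}{3952} \approx 0.36007$)
$\left(v + t{\left(A{\left(-2 \right)} \right)}\right) 991 = \left(\frac{1423}{3952} + \left(3 - \frac{3}{2}\right)\right) 991 = \left(\frac{1423}{3952} + \frac{3}{2}\right) 991 = \frac{7351}{3952} \cdot 991 = \frac{7284841}{3952}$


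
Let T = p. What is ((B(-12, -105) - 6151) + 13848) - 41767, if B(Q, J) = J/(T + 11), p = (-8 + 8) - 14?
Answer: -34035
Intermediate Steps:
p = -14 (p = 0 - 14 = -14)
T = -14
B(Q, J) = -J/3 (B(Q, J) = J/(-14 + 11) = J/(-3) = -J/3)
((B(-12, -105) - 6151) + 13848) - 41767 = ((-⅓*(-105) - 6151) + 13848) - 41767 = ((35 - 6151) + 13848) - 41767 = (-6116 + 13848) - 41767 = 7732 - 41767 = -34035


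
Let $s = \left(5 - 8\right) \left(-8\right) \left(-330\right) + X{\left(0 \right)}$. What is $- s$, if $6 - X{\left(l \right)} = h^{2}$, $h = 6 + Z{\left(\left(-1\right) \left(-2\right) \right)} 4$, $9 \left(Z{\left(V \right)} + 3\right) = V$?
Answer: $\frac{643150}{81} \approx 7940.1$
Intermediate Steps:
$Z{\left(V \right)} = -3 + \frac{V}{9}$
$h = - \frac{46}{9}$ ($h = 6 + \left(-3 + \frac{\left(-1\right) \left(-2\right)}{9}\right) 4 = 6 + \left(-3 + \frac{1}{9} \cdot 2\right) 4 = 6 + \left(-3 + \frac{2}{9}\right) 4 = 6 - \frac{100}{9} = - \frac{46}{9} \approx -5.1111$)
$X{\left(l \right)} = - \frac{1630}{81}$ ($X{\left(l \right)} = 6 - \left(- \frac{46}{9}\right)^{2} = 6 - \frac{2116}{81} = - \frac{1630}{81}$)
$s = - \frac{643150}{81}$ ($s = \left(5 - 8\right) \left(-8\right) \left(-330\right) - \frac{1630}{81} = \left(-3\right) \left(-8\right) \left(-330\right) - \frac{1630}{81} = 24 \left(-330\right) - \frac{1630}{81} = -7920 - \frac{1630}{81} = - \frac{643150}{81} \approx -7940.1$)
$- s = \left(-1\right) \left(- \frac{643150}{81}\right) = \frac{643150}{81}$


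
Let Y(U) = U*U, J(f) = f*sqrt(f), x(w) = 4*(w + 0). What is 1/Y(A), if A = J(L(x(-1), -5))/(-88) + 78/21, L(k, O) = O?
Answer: 379456/(2288 + 35*I*sqrt(5))**2 ≈ 0.072231 - 0.0049472*I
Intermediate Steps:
x(w) = 4*w
J(f) = f**(3/2)
A = 26/7 + 5*I*sqrt(5)/88 (A = (-5)**(3/2)/(-88) + 78/21 = -5*I*sqrt(5)*(-1/88) + 78*(1/21) = 5*I*sqrt(5)/88 + 26/7 = 26/7 + 5*I*sqrt(5)/88 ≈ 3.7143 + 0.12705*I)
Y(U) = U**2
1/Y(A) = 1/((26/7 + 5*I*sqrt(5)/88)**2) = (26/7 + 5*I*sqrt(5)/88)**(-2)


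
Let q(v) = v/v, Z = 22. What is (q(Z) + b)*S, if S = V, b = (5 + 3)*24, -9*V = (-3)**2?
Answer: -193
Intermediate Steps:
V = -1 (V = -1/9*(-3)**2 = -1/9*9 = -1)
b = 192 (b = 8*24 = 192)
q(v) = 1
S = -1
(q(Z) + b)*S = (1 + 192)*(-1) = 193*(-1) = -193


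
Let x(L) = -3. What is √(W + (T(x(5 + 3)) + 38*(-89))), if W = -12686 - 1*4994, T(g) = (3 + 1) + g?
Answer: I*√21061 ≈ 145.12*I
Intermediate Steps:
T(g) = 4 + g
W = -17680 (W = -12686 - 4994 = -17680)
√(W + (T(x(5 + 3)) + 38*(-89))) = √(-17680 + ((4 - 3) + 38*(-89))) = √(-17680 + (1 - 3382)) = √(-17680 - 3381) = √(-21061) = I*√21061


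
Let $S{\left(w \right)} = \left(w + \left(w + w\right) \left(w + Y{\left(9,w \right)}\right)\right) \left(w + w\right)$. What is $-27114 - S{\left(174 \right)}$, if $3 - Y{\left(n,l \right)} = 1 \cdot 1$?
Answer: $-21401970$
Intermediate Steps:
$Y{\left(n,l \right)} = 2$ ($Y{\left(n,l \right)} = 3 - 1 \cdot 1 = 3 - 1 = 2$)
$S{\left(w \right)} = 2 w \left(w + 2 w \left(2 + w\right)\right)$ ($S{\left(w \right)} = \left(w + \left(w + w\right) \left(w + 2\right)\right) \left(w + w\right) = \left(w + 2 w \left(2 + w\right)\right) 2 w = 2 w \left(w + 2 w \left(2 + w\right)\right)$)
$-27114 - S{\left(174 \right)} = -27114 - 174^{2} \left(10 + 4 \cdot 174\right) = -27114 - 30276 \left(10 + 696\right) = -27114 - 30276 \cdot 706 = -27114 - 21374856 = -21401970$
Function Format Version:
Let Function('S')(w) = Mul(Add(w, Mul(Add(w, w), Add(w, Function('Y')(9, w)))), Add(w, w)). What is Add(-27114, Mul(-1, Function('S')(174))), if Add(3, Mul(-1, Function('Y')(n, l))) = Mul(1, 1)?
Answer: -21401970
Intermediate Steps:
Function('Y')(n, l) = 2 (Function('Y')(n, l) = Add(3, Mul(-1, Mul(1, 1))) = Add(3, Mul(-1, 1)) = Add(3, -1) = 2)
Function('S')(w) = Mul(2, w, Add(w, Mul(2, w, Add(2, w)))) (Function('S')(w) = Mul(Add(w, Mul(Add(w, w), Add(w, 2))), Add(w, w)) = Mul(Add(w, Mul(Mul(2, w), Add(2, w))), Mul(2, w)) = Mul(Add(w, Mul(2, w, Add(2, w))), Mul(2, w)) = Mul(2, w, Add(w, Mul(2, w, Add(2, w)))))
Add(-27114, Mul(-1, Function('S')(174))) = Add(-27114, Mul(-1, Mul(Pow(174, 2), Add(10, Mul(4, 174))))) = Add(-27114, Mul(-1, Mul(30276, Add(10, 696)))) = Add(-27114, Mul(-1, Mul(30276, 706))) = Add(-27114, Mul(-1, 21374856)) = Add(-27114, -21374856) = -21401970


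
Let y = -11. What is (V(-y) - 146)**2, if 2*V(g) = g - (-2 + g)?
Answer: 21025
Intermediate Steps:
V(g) = 1 (V(g) = (g - (-2 + g))/2 = (g + (2 - g))/2 = (1/2)*2 = 1)
(V(-y) - 146)**2 = (1 - 146)**2 = (-145)**2 = 21025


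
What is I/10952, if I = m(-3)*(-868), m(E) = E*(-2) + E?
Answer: -651/2738 ≈ -0.23776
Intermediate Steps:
m(E) = -E (m(E) = -2*E + E = -E)
I = -2604 (I = -1*(-3)*(-868) = 3*(-868) = -2604)
I/10952 = -2604/10952 = -2604*1/10952 = -651/2738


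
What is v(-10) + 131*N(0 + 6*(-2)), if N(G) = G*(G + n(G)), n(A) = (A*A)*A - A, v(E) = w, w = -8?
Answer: 2716408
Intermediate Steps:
v(E) = -8
n(A) = A³ - A (n(A) = A²*A - A = A³ - A)
N(G) = G⁴ (N(G) = G*(G + (G³ - G)) = G*G³ = G⁴)
v(-10) + 131*N(0 + 6*(-2)) = -8 + 131*(0 + 6*(-2))⁴ = -8 + 131*(0 - 12)⁴ = -8 + 131*(-12)⁴ = -8 + 131*20736 = -8 + 2716416 = 2716408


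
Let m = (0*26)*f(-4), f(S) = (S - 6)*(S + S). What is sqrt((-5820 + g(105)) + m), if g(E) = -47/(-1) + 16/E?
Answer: I*sqrt(63645645)/105 ≈ 75.979*I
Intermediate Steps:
g(E) = 47 + 16/E (g(E) = -47*(-1) + 16/E = 47 + 16/E)
f(S) = 2*S*(-6 + S) (f(S) = (-6 + S)*(2*S) = 2*S*(-6 + S))
m = 0 (m = (0*26)*(2*(-4)*(-6 - 4)) = 0*(2*(-4)*(-10)) = 0*80 = 0)
sqrt((-5820 + g(105)) + m) = sqrt((-5820 + (47 + 16/105)) + 0) = sqrt((-5820 + 4951/105) + 0) = sqrt(-606149/105 + 0) = sqrt(-606149/105) = I*sqrt(63645645)/105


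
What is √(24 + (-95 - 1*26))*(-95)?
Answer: -95*I*√97 ≈ -935.64*I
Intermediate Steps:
√(24 + (-95 - 1*26))*(-95) = √(24 + (-95 - 26))*(-95) = √(24 - 121)*(-95) = √(-97)*(-95) = (I*√97)*(-95) = -95*I*√97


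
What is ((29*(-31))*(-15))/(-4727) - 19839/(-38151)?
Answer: -4835486/2072871 ≈ -2.3327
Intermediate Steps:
((29*(-31))*(-15))/(-4727) - 19839/(-38151) = -899*(-15)*(-1/4727) - 19839*(-1/38151) = 13485*(-1/4727) + 6613/12717 = -465/163 + 6613/12717 = -4835486/2072871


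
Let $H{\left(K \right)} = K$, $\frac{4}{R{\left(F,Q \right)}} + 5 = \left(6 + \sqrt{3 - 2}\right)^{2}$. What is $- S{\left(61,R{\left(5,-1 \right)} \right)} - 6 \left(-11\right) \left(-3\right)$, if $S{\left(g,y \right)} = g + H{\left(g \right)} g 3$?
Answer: $-11422$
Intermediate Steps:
$R{\left(F,Q \right)} = \frac{1}{11}$ ($R{\left(F,Q \right)} = \frac{4}{-5 + \left(6 + \sqrt{3 - 2}\right)^{2}} = \frac{4}{-5 + \left(6 + \sqrt{1}\right)^{2}} = \frac{4}{-5 + \left(6 + 1\right)^{2}} = \frac{4}{-5 + 7^{2}} = \frac{4}{-5 + 49} = \frac{4}{44} = 4 \cdot \frac{1}{44} = \frac{1}{11}$)
$S{\left(g,y \right)} = g + 3 g^{2}$ ($S{\left(g,y \right)} = g + g g 3 = g + g 3 g = g + 3 g^{2}$)
$- S{\left(61,R{\left(5,-1 \right)} \right)} - 6 \left(-11\right) \left(-3\right) = - 61 \left(1 + 3 \cdot 61\right) - 6 \left(-11\right) \left(-3\right) = - 61 \left(1 + 183\right) - \left(-66\right) \left(-3\right) = - 61 \cdot 184 - 198 = \left(-1\right) 11224 - 198 = -11224 - 198 = -11422$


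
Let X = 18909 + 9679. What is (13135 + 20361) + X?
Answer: 62084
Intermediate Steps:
X = 28588
(13135 + 20361) + X = (13135 + 20361) + 28588 = 33496 + 28588 = 62084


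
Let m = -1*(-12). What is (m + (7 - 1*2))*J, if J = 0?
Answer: 0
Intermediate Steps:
m = 12
(m + (7 - 1*2))*J = (12 + (7 - 1*2))*0 = (12 + (7 - 2))*0 = (12 + 5)*0 = 17*0 = 0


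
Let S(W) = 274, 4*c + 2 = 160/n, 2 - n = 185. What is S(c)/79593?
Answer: 274/79593 ≈ 0.0034425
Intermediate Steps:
n = -183 (n = 2 - 1*185 = 2 - 185 = -183)
c = -263/366 (c = -½ + (160/(-183))/4 = -½ + (160*(-1/183))/4 = -½ + (¼)*(-160/183) = -½ - 40/183 = -263/366 ≈ -0.71858)
S(c)/79593 = 274/79593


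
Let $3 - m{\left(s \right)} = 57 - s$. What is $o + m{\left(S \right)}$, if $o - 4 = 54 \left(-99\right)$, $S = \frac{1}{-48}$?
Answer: $- \frac{259009}{48} \approx -5396.0$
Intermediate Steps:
$S = - \frac{1}{48} \approx -0.020833$
$m{\left(s \right)} = -54 + s$ ($m{\left(s \right)} = 3 - \left(57 - s\right) = 3 + \left(-57 + s\right) = -54 + s$)
$o = -5342$ ($o = 4 + 54 \left(-99\right) = 4 - 5346 = -5342$)
$o + m{\left(S \right)} = -5342 - \frac{2593}{48} = - \frac{259009}{48}$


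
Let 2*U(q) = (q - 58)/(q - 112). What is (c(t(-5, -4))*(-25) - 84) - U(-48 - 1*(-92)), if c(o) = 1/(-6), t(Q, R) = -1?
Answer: -16307/204 ≈ -79.936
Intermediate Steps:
c(o) = -1/6
U(q) = (-58 + q)/(2*(-112 + q)) (U(q) = ((q - 58)/(q - 112))/2 = ((-58 + q)/(-112 + q))/2 = (-58 + q)/(2*(-112 + q)))
(c(t(-5, -4))*(-25) - 84) - U(-48 - 1*(-92)) = (-1/6*(-25) - 84) - (-58 + (-48 - 1*(-92)))/(2*(-112 + (-48 - 1*(-92)))) = (25/6 - 84) - (-58 + (-48 + 92))/(2*(-112 + (-48 + 92))) = -479/6 - (-58 + 44)/(2*(-112 + 44)) = -479/6 - (-14)/(2*(-68)) = -479/6 - (-1)*(-14)/(2*68) = -479/6 - 1*7/68 = -479/6 - 7/68 = -16307/204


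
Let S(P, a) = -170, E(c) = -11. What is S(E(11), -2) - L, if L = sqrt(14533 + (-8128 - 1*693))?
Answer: -170 - 4*sqrt(357) ≈ -245.58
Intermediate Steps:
L = 4*sqrt(357) (L = sqrt(14533 + (-8128 - 693)) = sqrt(14533 - 8821) = sqrt(5712) = 4*sqrt(357) ≈ 75.578)
S(E(11), -2) - L = -170 - 4*sqrt(357)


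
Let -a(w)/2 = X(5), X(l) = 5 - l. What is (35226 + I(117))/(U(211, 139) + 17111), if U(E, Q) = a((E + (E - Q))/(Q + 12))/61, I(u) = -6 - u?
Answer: 35103/17111 ≈ 2.0515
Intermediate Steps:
a(w) = 0 (a(w) = -2*(5 - 1*5) = -2*(5 - 5) = -2*0 = 0)
U(E, Q) = 0 (U(E, Q) = 0/61 = 0*(1/61) = 0)
(35226 + I(117))/(U(211, 139) + 17111) = (35226 + (-6 - 1*117))/(0 + 17111) = (35226 + (-6 - 117))/17111 = (35226 - 123)*(1/17111) = 35103*(1/17111) = 35103/17111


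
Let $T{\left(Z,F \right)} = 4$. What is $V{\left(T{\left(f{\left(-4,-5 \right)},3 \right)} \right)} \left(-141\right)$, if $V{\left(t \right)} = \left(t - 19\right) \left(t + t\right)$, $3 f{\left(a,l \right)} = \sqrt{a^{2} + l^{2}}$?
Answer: $16920$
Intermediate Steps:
$f{\left(a,l \right)} = \frac{\sqrt{a^{2} + l^{2}}}{3}$
$V{\left(t \right)} = 2 t \left(-19 + t\right)$ ($V{\left(t \right)} = \left(-19 + t\right) 2 t = 2 t \left(-19 + t\right)$)
$V{\left(T{\left(f{\left(-4,-5 \right)},3 \right)} \right)} \left(-141\right) = 2 \cdot 4 \left(-19 + 4\right) \left(-141\right) = 2 \cdot 4 \left(-15\right) \left(-141\right) = \left(-120\right) \left(-141\right) = 16920$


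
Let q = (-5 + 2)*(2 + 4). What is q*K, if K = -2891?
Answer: 52038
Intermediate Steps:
q = -18 (q = -3*6 = -18)
q*K = -18*(-2891) = 52038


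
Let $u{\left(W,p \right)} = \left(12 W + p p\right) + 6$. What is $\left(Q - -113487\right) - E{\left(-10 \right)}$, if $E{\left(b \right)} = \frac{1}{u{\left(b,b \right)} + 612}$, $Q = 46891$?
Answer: $\frac{95906043}{598} \approx 1.6038 \cdot 10^{5}$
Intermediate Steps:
$u{\left(W,p \right)} = 6 + p^{2} + 12 W$ ($u{\left(W,p \right)} = \left(12 W + p^{2}\right) + 6 = \left(p^{2} + 12 W\right) + 6 = 6 + p^{2} + 12 W$)
$E{\left(b \right)} = \frac{1}{618 + b^{2} + 12 b}$ ($E{\left(b \right)} = \frac{1}{\left(6 + b^{2} + 12 b\right) + 612} = \frac{1}{618 + b^{2} + 12 b}$)
$\left(Q - -113487\right) - E{\left(-10 \right)} = \left(46891 - -113487\right) - \frac{1}{618 + \left(-10\right)^{2} + 12 \left(-10\right)} = \left(46891 + 113487\right) - \frac{1}{618 + 100 - 120} = 160378 - \frac{1}{598} = \frac{95906043}{598}$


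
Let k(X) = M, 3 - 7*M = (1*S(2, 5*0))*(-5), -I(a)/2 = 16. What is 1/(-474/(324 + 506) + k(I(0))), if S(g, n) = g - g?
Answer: -2905/414 ≈ -7.0169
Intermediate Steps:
S(g, n) = 0
I(a) = -32 (I(a) = -2*16 = -32)
M = 3/7 (M = 3/7 - 1*0*(-5)/7 = 3/7 - 0*(-5) = 3/7 - 1/7*0 = 3/7 + 0 = 3/7 ≈ 0.42857)
k(X) = 3/7
1/(-474/(324 + 506) + k(I(0))) = 1/(-474/(324 + 506) + 3/7) = 1/(-474/830 + 3/7) = 1/(-474*1/830 + 3/7) = 1/(-237/415 + 3/7) = 1/(-414/2905) = -2905/414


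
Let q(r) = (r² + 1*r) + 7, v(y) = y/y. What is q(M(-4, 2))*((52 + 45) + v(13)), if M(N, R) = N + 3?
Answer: 686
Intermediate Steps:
v(y) = 1
M(N, R) = 3 + N
q(r) = 7 + r + r² (q(r) = (r² + r) + 7 = (r + r²) + 7 = 7 + r + r²)
q(M(-4, 2))*((52 + 45) + v(13)) = (7 + (3 - 4) + (3 - 4)²)*((52 + 45) + 1) = (7 - 1 + (-1)²)*(97 + 1) = (7 - 1 + 1)*98 = 7*98 = 686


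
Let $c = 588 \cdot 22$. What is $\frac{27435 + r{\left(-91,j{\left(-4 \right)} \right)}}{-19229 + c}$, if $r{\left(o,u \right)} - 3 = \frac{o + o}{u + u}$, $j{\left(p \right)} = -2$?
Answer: $- \frac{54967}{12586} \approx -4.3673$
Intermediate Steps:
$c = 12936$
$r{\left(o,u \right)} = 3 + \frac{o}{u}$ ($r{\left(o,u \right)} = 3 + \frac{o + o}{u + u} = 3 + \frac{2 o}{2 u} = 3 + 2 o \frac{1}{2 u} = 3 + \frac{o}{u}$)
$\frac{27435 + r{\left(-91,j{\left(-4 \right)} \right)}}{-19229 + c} = \frac{27435 - \left(-3 + \frac{91}{-2}\right)}{-19229 + 12936} = \frac{27435 + \left(3 - - \frac{91}{2}\right)}{-6293} = \left(27435 + \left(3 + \frac{91}{2}\right)\right) \left(- \frac{1}{6293}\right) = \left(27435 + \frac{97}{2}\right) \left(- \frac{1}{6293}\right) = \frac{54967}{2} \left(- \frac{1}{6293}\right) = - \frac{54967}{12586}$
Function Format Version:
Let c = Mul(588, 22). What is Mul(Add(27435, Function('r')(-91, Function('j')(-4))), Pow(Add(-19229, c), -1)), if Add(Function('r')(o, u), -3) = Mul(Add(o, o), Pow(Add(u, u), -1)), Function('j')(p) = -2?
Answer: Rational(-54967, 12586) ≈ -4.3673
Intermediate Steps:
c = 12936
Function('r')(o, u) = Add(3, Mul(o, Pow(u, -1))) (Function('r')(o, u) = Add(3, Mul(Add(o, o), Pow(Add(u, u), -1))) = Add(3, Mul(Mul(2, o), Pow(Mul(2, u), -1))) = Add(3, Mul(Mul(2, o), Mul(Rational(1, 2), Pow(u, -1)))) = Add(3, Mul(o, Pow(u, -1))))
Mul(Add(27435, Function('r')(-91, Function('j')(-4))), Pow(Add(-19229, c), -1)) = Mul(Add(27435, Add(3, Mul(-91, Pow(-2, -1)))), Pow(Add(-19229, 12936), -1)) = Mul(Add(27435, Add(3, Mul(-91, Rational(-1, 2)))), Pow(-6293, -1)) = Mul(Add(27435, Add(3, Rational(91, 2))), Rational(-1, 6293)) = Mul(Add(27435, Rational(97, 2)), Rational(-1, 6293)) = Mul(Rational(54967, 2), Rational(-1, 6293)) = Rational(-54967, 12586)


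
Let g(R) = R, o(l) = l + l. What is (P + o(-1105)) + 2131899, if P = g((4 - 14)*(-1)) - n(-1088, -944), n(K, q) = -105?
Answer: 2129804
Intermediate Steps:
o(l) = 2*l
P = 115 (P = (4 - 14)*(-1) - 1*(-105) = -10*(-1) + 105 = 10 + 105 = 115)
(P + o(-1105)) + 2131899 = (115 + 2*(-1105)) + 2131899 = (115 - 2210) + 2131899 = -2095 + 2131899 = 2129804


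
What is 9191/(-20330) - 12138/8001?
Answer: -15252511/7745730 ≈ -1.9692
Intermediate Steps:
9191/(-20330) - 12138/8001 = 9191*(-1/20330) - 12138*1/8001 = -9191/20330 - 578/381 = -15252511/7745730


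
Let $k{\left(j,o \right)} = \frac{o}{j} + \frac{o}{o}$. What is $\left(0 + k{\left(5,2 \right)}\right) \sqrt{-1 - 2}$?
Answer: $\frac{7 i \sqrt{3}}{5} \approx 2.4249 i$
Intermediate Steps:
$k{\left(j,o \right)} = 1 + \frac{o}{j}$ ($k{\left(j,o \right)} = \frac{o}{j} + 1 = 1 + \frac{o}{j}$)
$\left(0 + k{\left(5,2 \right)}\right) \sqrt{-1 - 2} = \left(0 + \frac{5 + 2}{5}\right) \sqrt{-1 - 2} = \left(0 + \frac{1}{5} \cdot 7\right) \sqrt{-3} = \left(0 + \frac{7}{5}\right) i \sqrt{3} = \frac{7 i \sqrt{3}}{5}$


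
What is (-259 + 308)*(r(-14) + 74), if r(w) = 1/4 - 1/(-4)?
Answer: 7301/2 ≈ 3650.5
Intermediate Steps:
r(w) = ½ (r(w) = 1*(¼) - 1*(-¼) = ¼ + ¼ = ½)
(-259 + 308)*(r(-14) + 74) = (-259 + 308)*(½ + 74) = 49*(149/2) = 7301/2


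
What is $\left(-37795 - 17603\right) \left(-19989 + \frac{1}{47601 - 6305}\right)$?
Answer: $\frac{22864575615357}{20648} \approx 1.1073 \cdot 10^{9}$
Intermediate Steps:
$\left(-37795 - 17603\right) \left(-19989 + \frac{1}{47601 - 6305}\right) = - 55398 \left(-19989 + \frac{1}{41296}\right) = \left(-55398\right) \left(- \frac{825465743}{41296}\right) = \frac{22864575615357}{20648}$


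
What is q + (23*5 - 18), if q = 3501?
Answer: 3598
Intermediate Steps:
q + (23*5 - 18) = 3501 + (23*5 - 18) = 3501 + (115 - 18) = 3501 + 97 = 3598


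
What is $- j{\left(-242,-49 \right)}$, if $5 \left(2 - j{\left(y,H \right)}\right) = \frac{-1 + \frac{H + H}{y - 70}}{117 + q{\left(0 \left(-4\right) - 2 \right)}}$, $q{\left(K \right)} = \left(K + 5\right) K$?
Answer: $- \frac{173267}{86580} \approx -2.0012$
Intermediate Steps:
$q{\left(K \right)} = K \left(5 + K\right)$ ($q{\left(K \right)} = \left(5 + K\right) K = K \left(5 + K\right)$)
$j{\left(y,H \right)} = \frac{1111}{555} - \frac{2 H}{555 \left(-70 + y\right)}$ ($j{\left(y,H \right)} = 2 - \frac{\left(-1 + \frac{H + H}{y - 70}\right) \frac{1}{117 + \left(0 \left(-4\right) - 2\right) \left(5 + \left(0 \left(-4\right) - 2\right)\right)}}{5} = 2 - \frac{\left(-1 + \frac{2 H}{-70 + y}\right) \frac{1}{117 + \left(0 - 2\right) \left(5 + \left(0 - 2\right)\right)}}{5} = 2 - \frac{\left(-1 + \frac{2 H}{-70 + y}\right) \frac{1}{117 - 2 \left(5 - 2\right)}}{5} = 2 - \frac{\left(-1 + \frac{2 H}{-70 + y}\right) \frac{1}{117 - 6}}{5} = 2 - \frac{\left(-1 + \frac{2 H}{-70 + y}\right) \frac{1}{111}}{5} = 2 - \frac{- \frac{1}{111} + \frac{2 H}{111 \left(-70 + y\right)}}{5} = 2 - \left(- \frac{1}{555} + \frac{2 H}{555 \left(-70 + y\right)}\right) = \frac{1111}{555} - \frac{2 H}{555 \left(-70 + y\right)}$)
$- j{\left(-242,-49 \right)} = - \frac{-77770 - -98 + 1111 \left(-242\right)}{555 \left(-70 - 242\right)} = - \frac{-77770 + 98 - 268862}{555 \left(-312\right)} = - \frac{\left(-1\right) \left(-346534\right)}{555 \cdot 312} = \left(-1\right) \frac{173267}{86580} = - \frac{173267}{86580}$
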